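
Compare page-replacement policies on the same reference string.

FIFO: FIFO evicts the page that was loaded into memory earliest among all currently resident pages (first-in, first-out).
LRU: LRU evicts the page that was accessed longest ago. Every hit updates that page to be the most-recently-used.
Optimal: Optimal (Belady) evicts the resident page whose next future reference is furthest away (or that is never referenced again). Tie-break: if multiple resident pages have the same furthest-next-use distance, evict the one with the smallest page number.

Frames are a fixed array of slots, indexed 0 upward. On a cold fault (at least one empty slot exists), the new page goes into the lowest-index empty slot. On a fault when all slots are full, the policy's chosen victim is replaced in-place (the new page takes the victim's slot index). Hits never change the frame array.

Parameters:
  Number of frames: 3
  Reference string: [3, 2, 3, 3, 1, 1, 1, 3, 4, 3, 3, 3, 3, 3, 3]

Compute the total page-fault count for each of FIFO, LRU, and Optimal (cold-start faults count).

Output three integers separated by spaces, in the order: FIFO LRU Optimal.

--- FIFO ---
  step 0: ref 3 -> FAULT, frames=[3,-,-] (faults so far: 1)
  step 1: ref 2 -> FAULT, frames=[3,2,-] (faults so far: 2)
  step 2: ref 3 -> HIT, frames=[3,2,-] (faults so far: 2)
  step 3: ref 3 -> HIT, frames=[3,2,-] (faults so far: 2)
  step 4: ref 1 -> FAULT, frames=[3,2,1] (faults so far: 3)
  step 5: ref 1 -> HIT, frames=[3,2,1] (faults so far: 3)
  step 6: ref 1 -> HIT, frames=[3,2,1] (faults so far: 3)
  step 7: ref 3 -> HIT, frames=[3,2,1] (faults so far: 3)
  step 8: ref 4 -> FAULT, evict 3, frames=[4,2,1] (faults so far: 4)
  step 9: ref 3 -> FAULT, evict 2, frames=[4,3,1] (faults so far: 5)
  step 10: ref 3 -> HIT, frames=[4,3,1] (faults so far: 5)
  step 11: ref 3 -> HIT, frames=[4,3,1] (faults so far: 5)
  step 12: ref 3 -> HIT, frames=[4,3,1] (faults so far: 5)
  step 13: ref 3 -> HIT, frames=[4,3,1] (faults so far: 5)
  step 14: ref 3 -> HIT, frames=[4,3,1] (faults so far: 5)
  FIFO total faults: 5
--- LRU ---
  step 0: ref 3 -> FAULT, frames=[3,-,-] (faults so far: 1)
  step 1: ref 2 -> FAULT, frames=[3,2,-] (faults so far: 2)
  step 2: ref 3 -> HIT, frames=[3,2,-] (faults so far: 2)
  step 3: ref 3 -> HIT, frames=[3,2,-] (faults so far: 2)
  step 4: ref 1 -> FAULT, frames=[3,2,1] (faults so far: 3)
  step 5: ref 1 -> HIT, frames=[3,2,1] (faults so far: 3)
  step 6: ref 1 -> HIT, frames=[3,2,1] (faults so far: 3)
  step 7: ref 3 -> HIT, frames=[3,2,1] (faults so far: 3)
  step 8: ref 4 -> FAULT, evict 2, frames=[3,4,1] (faults so far: 4)
  step 9: ref 3 -> HIT, frames=[3,4,1] (faults so far: 4)
  step 10: ref 3 -> HIT, frames=[3,4,1] (faults so far: 4)
  step 11: ref 3 -> HIT, frames=[3,4,1] (faults so far: 4)
  step 12: ref 3 -> HIT, frames=[3,4,1] (faults so far: 4)
  step 13: ref 3 -> HIT, frames=[3,4,1] (faults so far: 4)
  step 14: ref 3 -> HIT, frames=[3,4,1] (faults so far: 4)
  LRU total faults: 4
--- Optimal ---
  step 0: ref 3 -> FAULT, frames=[3,-,-] (faults so far: 1)
  step 1: ref 2 -> FAULT, frames=[3,2,-] (faults so far: 2)
  step 2: ref 3 -> HIT, frames=[3,2,-] (faults so far: 2)
  step 3: ref 3 -> HIT, frames=[3,2,-] (faults so far: 2)
  step 4: ref 1 -> FAULT, frames=[3,2,1] (faults so far: 3)
  step 5: ref 1 -> HIT, frames=[3,2,1] (faults so far: 3)
  step 6: ref 1 -> HIT, frames=[3,2,1] (faults so far: 3)
  step 7: ref 3 -> HIT, frames=[3,2,1] (faults so far: 3)
  step 8: ref 4 -> FAULT, evict 1, frames=[3,2,4] (faults so far: 4)
  step 9: ref 3 -> HIT, frames=[3,2,4] (faults so far: 4)
  step 10: ref 3 -> HIT, frames=[3,2,4] (faults so far: 4)
  step 11: ref 3 -> HIT, frames=[3,2,4] (faults so far: 4)
  step 12: ref 3 -> HIT, frames=[3,2,4] (faults so far: 4)
  step 13: ref 3 -> HIT, frames=[3,2,4] (faults so far: 4)
  step 14: ref 3 -> HIT, frames=[3,2,4] (faults so far: 4)
  Optimal total faults: 4

Answer: 5 4 4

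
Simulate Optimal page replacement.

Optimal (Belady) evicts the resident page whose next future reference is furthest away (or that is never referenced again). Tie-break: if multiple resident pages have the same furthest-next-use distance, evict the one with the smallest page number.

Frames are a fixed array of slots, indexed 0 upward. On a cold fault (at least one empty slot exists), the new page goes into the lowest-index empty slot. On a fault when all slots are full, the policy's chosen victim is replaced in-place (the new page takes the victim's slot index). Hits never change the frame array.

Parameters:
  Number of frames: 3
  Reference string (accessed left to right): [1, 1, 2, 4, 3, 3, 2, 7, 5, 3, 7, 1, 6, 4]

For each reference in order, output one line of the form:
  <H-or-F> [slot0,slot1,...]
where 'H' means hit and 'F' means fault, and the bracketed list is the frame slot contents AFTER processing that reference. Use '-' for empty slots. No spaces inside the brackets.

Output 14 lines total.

F [1,-,-]
H [1,-,-]
F [1,2,-]
F [1,2,4]
F [1,2,3]
H [1,2,3]
H [1,2,3]
F [1,7,3]
F [5,7,3]
H [5,7,3]
H [5,7,3]
F [5,7,1]
F [5,7,6]
F [4,7,6]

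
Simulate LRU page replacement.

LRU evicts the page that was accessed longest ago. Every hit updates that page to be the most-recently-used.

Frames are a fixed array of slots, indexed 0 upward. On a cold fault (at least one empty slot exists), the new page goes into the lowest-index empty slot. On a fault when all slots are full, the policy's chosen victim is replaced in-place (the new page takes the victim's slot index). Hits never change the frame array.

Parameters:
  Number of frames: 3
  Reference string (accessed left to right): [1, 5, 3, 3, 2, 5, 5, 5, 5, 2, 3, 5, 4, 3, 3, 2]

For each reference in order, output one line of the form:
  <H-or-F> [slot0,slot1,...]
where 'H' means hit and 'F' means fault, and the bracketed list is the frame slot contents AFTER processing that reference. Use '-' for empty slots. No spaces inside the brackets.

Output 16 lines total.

F [1,-,-]
F [1,5,-]
F [1,5,3]
H [1,5,3]
F [2,5,3]
H [2,5,3]
H [2,5,3]
H [2,5,3]
H [2,5,3]
H [2,5,3]
H [2,5,3]
H [2,5,3]
F [4,5,3]
H [4,5,3]
H [4,5,3]
F [4,2,3]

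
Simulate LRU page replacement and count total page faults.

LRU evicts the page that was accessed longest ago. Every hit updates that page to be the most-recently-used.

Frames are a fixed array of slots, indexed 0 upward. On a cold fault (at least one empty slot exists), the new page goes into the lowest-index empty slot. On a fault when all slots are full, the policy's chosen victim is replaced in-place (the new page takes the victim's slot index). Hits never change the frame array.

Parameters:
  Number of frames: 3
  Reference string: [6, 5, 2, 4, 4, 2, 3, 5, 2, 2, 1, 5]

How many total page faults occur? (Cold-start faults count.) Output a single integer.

Step 0: ref 6 → FAULT, frames=[6,-,-]
Step 1: ref 5 → FAULT, frames=[6,5,-]
Step 2: ref 2 → FAULT, frames=[6,5,2]
Step 3: ref 4 → FAULT (evict 6), frames=[4,5,2]
Step 4: ref 4 → HIT, frames=[4,5,2]
Step 5: ref 2 → HIT, frames=[4,5,2]
Step 6: ref 3 → FAULT (evict 5), frames=[4,3,2]
Step 7: ref 5 → FAULT (evict 4), frames=[5,3,2]
Step 8: ref 2 → HIT, frames=[5,3,2]
Step 9: ref 2 → HIT, frames=[5,3,2]
Step 10: ref 1 → FAULT (evict 3), frames=[5,1,2]
Step 11: ref 5 → HIT, frames=[5,1,2]
Total faults: 7

Answer: 7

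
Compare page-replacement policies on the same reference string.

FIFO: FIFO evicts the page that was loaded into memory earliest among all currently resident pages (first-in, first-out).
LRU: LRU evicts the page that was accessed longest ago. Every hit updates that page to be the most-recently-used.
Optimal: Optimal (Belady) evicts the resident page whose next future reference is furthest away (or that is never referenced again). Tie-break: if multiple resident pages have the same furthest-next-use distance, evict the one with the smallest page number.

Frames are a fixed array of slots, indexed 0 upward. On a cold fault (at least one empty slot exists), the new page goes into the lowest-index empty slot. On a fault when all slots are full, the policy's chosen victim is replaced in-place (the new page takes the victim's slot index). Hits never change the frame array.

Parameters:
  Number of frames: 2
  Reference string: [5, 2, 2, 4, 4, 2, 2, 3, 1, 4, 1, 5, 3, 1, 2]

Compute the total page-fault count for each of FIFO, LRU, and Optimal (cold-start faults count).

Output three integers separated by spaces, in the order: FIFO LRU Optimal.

Answer: 10 10 8

Derivation:
--- FIFO ---
  step 0: ref 5 -> FAULT, frames=[5,-] (faults so far: 1)
  step 1: ref 2 -> FAULT, frames=[5,2] (faults so far: 2)
  step 2: ref 2 -> HIT, frames=[5,2] (faults so far: 2)
  step 3: ref 4 -> FAULT, evict 5, frames=[4,2] (faults so far: 3)
  step 4: ref 4 -> HIT, frames=[4,2] (faults so far: 3)
  step 5: ref 2 -> HIT, frames=[4,2] (faults so far: 3)
  step 6: ref 2 -> HIT, frames=[4,2] (faults so far: 3)
  step 7: ref 3 -> FAULT, evict 2, frames=[4,3] (faults so far: 4)
  step 8: ref 1 -> FAULT, evict 4, frames=[1,3] (faults so far: 5)
  step 9: ref 4 -> FAULT, evict 3, frames=[1,4] (faults so far: 6)
  step 10: ref 1 -> HIT, frames=[1,4] (faults so far: 6)
  step 11: ref 5 -> FAULT, evict 1, frames=[5,4] (faults so far: 7)
  step 12: ref 3 -> FAULT, evict 4, frames=[5,3] (faults so far: 8)
  step 13: ref 1 -> FAULT, evict 5, frames=[1,3] (faults so far: 9)
  step 14: ref 2 -> FAULT, evict 3, frames=[1,2] (faults so far: 10)
  FIFO total faults: 10
--- LRU ---
  step 0: ref 5 -> FAULT, frames=[5,-] (faults so far: 1)
  step 1: ref 2 -> FAULT, frames=[5,2] (faults so far: 2)
  step 2: ref 2 -> HIT, frames=[5,2] (faults so far: 2)
  step 3: ref 4 -> FAULT, evict 5, frames=[4,2] (faults so far: 3)
  step 4: ref 4 -> HIT, frames=[4,2] (faults so far: 3)
  step 5: ref 2 -> HIT, frames=[4,2] (faults so far: 3)
  step 6: ref 2 -> HIT, frames=[4,2] (faults so far: 3)
  step 7: ref 3 -> FAULT, evict 4, frames=[3,2] (faults so far: 4)
  step 8: ref 1 -> FAULT, evict 2, frames=[3,1] (faults so far: 5)
  step 9: ref 4 -> FAULT, evict 3, frames=[4,1] (faults so far: 6)
  step 10: ref 1 -> HIT, frames=[4,1] (faults so far: 6)
  step 11: ref 5 -> FAULT, evict 4, frames=[5,1] (faults so far: 7)
  step 12: ref 3 -> FAULT, evict 1, frames=[5,3] (faults so far: 8)
  step 13: ref 1 -> FAULT, evict 5, frames=[1,3] (faults so far: 9)
  step 14: ref 2 -> FAULT, evict 3, frames=[1,2] (faults so far: 10)
  LRU total faults: 10
--- Optimal ---
  step 0: ref 5 -> FAULT, frames=[5,-] (faults so far: 1)
  step 1: ref 2 -> FAULT, frames=[5,2] (faults so far: 2)
  step 2: ref 2 -> HIT, frames=[5,2] (faults so far: 2)
  step 3: ref 4 -> FAULT, evict 5, frames=[4,2] (faults so far: 3)
  step 4: ref 4 -> HIT, frames=[4,2] (faults so far: 3)
  step 5: ref 2 -> HIT, frames=[4,2] (faults so far: 3)
  step 6: ref 2 -> HIT, frames=[4,2] (faults so far: 3)
  step 7: ref 3 -> FAULT, evict 2, frames=[4,3] (faults so far: 4)
  step 8: ref 1 -> FAULT, evict 3, frames=[4,1] (faults so far: 5)
  step 9: ref 4 -> HIT, frames=[4,1] (faults so far: 5)
  step 10: ref 1 -> HIT, frames=[4,1] (faults so far: 5)
  step 11: ref 5 -> FAULT, evict 4, frames=[5,1] (faults so far: 6)
  step 12: ref 3 -> FAULT, evict 5, frames=[3,1] (faults so far: 7)
  step 13: ref 1 -> HIT, frames=[3,1] (faults so far: 7)
  step 14: ref 2 -> FAULT, evict 1, frames=[3,2] (faults so far: 8)
  Optimal total faults: 8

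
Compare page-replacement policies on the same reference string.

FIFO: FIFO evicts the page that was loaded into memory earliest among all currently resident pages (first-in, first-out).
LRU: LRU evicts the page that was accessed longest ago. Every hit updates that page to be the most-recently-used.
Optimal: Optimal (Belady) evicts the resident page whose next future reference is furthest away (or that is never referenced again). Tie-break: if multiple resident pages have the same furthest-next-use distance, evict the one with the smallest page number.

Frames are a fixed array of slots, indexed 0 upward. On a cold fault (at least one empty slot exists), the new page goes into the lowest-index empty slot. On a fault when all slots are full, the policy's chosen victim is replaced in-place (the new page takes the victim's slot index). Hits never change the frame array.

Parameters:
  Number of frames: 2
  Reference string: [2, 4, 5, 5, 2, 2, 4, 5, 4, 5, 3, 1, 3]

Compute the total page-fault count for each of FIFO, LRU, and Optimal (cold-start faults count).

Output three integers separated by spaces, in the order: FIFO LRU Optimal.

Answer: 8 8 6

Derivation:
--- FIFO ---
  step 0: ref 2 -> FAULT, frames=[2,-] (faults so far: 1)
  step 1: ref 4 -> FAULT, frames=[2,4] (faults so far: 2)
  step 2: ref 5 -> FAULT, evict 2, frames=[5,4] (faults so far: 3)
  step 3: ref 5 -> HIT, frames=[5,4] (faults so far: 3)
  step 4: ref 2 -> FAULT, evict 4, frames=[5,2] (faults so far: 4)
  step 5: ref 2 -> HIT, frames=[5,2] (faults so far: 4)
  step 6: ref 4 -> FAULT, evict 5, frames=[4,2] (faults so far: 5)
  step 7: ref 5 -> FAULT, evict 2, frames=[4,5] (faults so far: 6)
  step 8: ref 4 -> HIT, frames=[4,5] (faults so far: 6)
  step 9: ref 5 -> HIT, frames=[4,5] (faults so far: 6)
  step 10: ref 3 -> FAULT, evict 4, frames=[3,5] (faults so far: 7)
  step 11: ref 1 -> FAULT, evict 5, frames=[3,1] (faults so far: 8)
  step 12: ref 3 -> HIT, frames=[3,1] (faults so far: 8)
  FIFO total faults: 8
--- LRU ---
  step 0: ref 2 -> FAULT, frames=[2,-] (faults so far: 1)
  step 1: ref 4 -> FAULT, frames=[2,4] (faults so far: 2)
  step 2: ref 5 -> FAULT, evict 2, frames=[5,4] (faults so far: 3)
  step 3: ref 5 -> HIT, frames=[5,4] (faults so far: 3)
  step 4: ref 2 -> FAULT, evict 4, frames=[5,2] (faults so far: 4)
  step 5: ref 2 -> HIT, frames=[5,2] (faults so far: 4)
  step 6: ref 4 -> FAULT, evict 5, frames=[4,2] (faults so far: 5)
  step 7: ref 5 -> FAULT, evict 2, frames=[4,5] (faults so far: 6)
  step 8: ref 4 -> HIT, frames=[4,5] (faults so far: 6)
  step 9: ref 5 -> HIT, frames=[4,5] (faults so far: 6)
  step 10: ref 3 -> FAULT, evict 4, frames=[3,5] (faults so far: 7)
  step 11: ref 1 -> FAULT, evict 5, frames=[3,1] (faults so far: 8)
  step 12: ref 3 -> HIT, frames=[3,1] (faults so far: 8)
  LRU total faults: 8
--- Optimal ---
  step 0: ref 2 -> FAULT, frames=[2,-] (faults so far: 1)
  step 1: ref 4 -> FAULT, frames=[2,4] (faults so far: 2)
  step 2: ref 5 -> FAULT, evict 4, frames=[2,5] (faults so far: 3)
  step 3: ref 5 -> HIT, frames=[2,5] (faults so far: 3)
  step 4: ref 2 -> HIT, frames=[2,5] (faults so far: 3)
  step 5: ref 2 -> HIT, frames=[2,5] (faults so far: 3)
  step 6: ref 4 -> FAULT, evict 2, frames=[4,5] (faults so far: 4)
  step 7: ref 5 -> HIT, frames=[4,5] (faults so far: 4)
  step 8: ref 4 -> HIT, frames=[4,5] (faults so far: 4)
  step 9: ref 5 -> HIT, frames=[4,5] (faults so far: 4)
  step 10: ref 3 -> FAULT, evict 4, frames=[3,5] (faults so far: 5)
  step 11: ref 1 -> FAULT, evict 5, frames=[3,1] (faults so far: 6)
  step 12: ref 3 -> HIT, frames=[3,1] (faults so far: 6)
  Optimal total faults: 6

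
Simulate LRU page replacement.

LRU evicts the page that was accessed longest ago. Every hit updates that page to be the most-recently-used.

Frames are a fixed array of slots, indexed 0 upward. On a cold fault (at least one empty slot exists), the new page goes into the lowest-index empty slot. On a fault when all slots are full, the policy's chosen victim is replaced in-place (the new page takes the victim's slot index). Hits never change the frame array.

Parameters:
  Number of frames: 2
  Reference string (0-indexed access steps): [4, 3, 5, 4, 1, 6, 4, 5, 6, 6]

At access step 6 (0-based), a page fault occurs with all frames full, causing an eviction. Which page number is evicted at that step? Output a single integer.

Answer: 1

Derivation:
Step 0: ref 4 -> FAULT, frames=[4,-]
Step 1: ref 3 -> FAULT, frames=[4,3]
Step 2: ref 5 -> FAULT, evict 4, frames=[5,3]
Step 3: ref 4 -> FAULT, evict 3, frames=[5,4]
Step 4: ref 1 -> FAULT, evict 5, frames=[1,4]
Step 5: ref 6 -> FAULT, evict 4, frames=[1,6]
Step 6: ref 4 -> FAULT, evict 1, frames=[4,6]
At step 6: evicted page 1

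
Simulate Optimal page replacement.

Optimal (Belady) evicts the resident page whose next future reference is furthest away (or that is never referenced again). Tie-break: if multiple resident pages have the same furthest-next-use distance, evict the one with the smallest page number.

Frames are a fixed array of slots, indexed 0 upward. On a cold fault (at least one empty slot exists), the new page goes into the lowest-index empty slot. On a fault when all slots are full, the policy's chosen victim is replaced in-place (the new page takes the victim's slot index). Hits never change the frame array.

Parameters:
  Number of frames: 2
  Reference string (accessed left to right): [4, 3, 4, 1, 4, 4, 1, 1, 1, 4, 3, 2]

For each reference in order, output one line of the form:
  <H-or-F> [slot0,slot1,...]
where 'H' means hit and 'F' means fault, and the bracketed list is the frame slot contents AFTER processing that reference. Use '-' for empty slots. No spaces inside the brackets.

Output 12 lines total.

F [4,-]
F [4,3]
H [4,3]
F [4,1]
H [4,1]
H [4,1]
H [4,1]
H [4,1]
H [4,1]
H [4,1]
F [4,3]
F [4,2]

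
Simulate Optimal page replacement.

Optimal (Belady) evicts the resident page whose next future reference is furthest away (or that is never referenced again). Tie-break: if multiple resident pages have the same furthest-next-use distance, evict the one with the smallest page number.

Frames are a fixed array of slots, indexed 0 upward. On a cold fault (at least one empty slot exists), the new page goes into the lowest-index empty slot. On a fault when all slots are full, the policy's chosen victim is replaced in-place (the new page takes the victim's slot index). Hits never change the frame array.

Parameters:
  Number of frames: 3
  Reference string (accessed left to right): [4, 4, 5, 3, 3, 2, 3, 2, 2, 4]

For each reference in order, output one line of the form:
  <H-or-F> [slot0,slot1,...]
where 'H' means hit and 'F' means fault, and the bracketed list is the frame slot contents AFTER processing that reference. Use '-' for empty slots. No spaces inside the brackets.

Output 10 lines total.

F [4,-,-]
H [4,-,-]
F [4,5,-]
F [4,5,3]
H [4,5,3]
F [4,2,3]
H [4,2,3]
H [4,2,3]
H [4,2,3]
H [4,2,3]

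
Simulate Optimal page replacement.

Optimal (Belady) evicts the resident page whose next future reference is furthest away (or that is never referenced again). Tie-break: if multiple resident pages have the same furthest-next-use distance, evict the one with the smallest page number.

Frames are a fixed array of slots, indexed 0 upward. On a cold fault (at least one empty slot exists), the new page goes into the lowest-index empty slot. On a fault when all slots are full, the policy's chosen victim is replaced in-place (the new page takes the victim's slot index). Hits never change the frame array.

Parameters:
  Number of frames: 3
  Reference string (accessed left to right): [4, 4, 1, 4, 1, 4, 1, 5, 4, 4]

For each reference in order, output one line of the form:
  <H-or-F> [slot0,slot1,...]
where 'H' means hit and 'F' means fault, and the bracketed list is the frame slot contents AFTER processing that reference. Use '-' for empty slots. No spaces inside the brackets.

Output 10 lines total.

F [4,-,-]
H [4,-,-]
F [4,1,-]
H [4,1,-]
H [4,1,-]
H [4,1,-]
H [4,1,-]
F [4,1,5]
H [4,1,5]
H [4,1,5]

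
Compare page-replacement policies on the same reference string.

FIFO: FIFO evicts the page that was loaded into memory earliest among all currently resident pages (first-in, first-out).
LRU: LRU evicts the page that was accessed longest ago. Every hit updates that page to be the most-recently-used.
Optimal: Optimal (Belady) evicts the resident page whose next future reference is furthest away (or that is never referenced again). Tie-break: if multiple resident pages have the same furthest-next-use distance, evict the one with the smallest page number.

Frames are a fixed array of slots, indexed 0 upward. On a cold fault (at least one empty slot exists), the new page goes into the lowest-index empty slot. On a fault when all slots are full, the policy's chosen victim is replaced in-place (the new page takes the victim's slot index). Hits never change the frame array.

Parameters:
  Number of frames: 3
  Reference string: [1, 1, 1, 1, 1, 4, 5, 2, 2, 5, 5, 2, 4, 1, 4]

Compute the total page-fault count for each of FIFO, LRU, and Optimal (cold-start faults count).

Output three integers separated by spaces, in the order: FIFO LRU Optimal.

Answer: 6 5 5

Derivation:
--- FIFO ---
  step 0: ref 1 -> FAULT, frames=[1,-,-] (faults so far: 1)
  step 1: ref 1 -> HIT, frames=[1,-,-] (faults so far: 1)
  step 2: ref 1 -> HIT, frames=[1,-,-] (faults so far: 1)
  step 3: ref 1 -> HIT, frames=[1,-,-] (faults so far: 1)
  step 4: ref 1 -> HIT, frames=[1,-,-] (faults so far: 1)
  step 5: ref 4 -> FAULT, frames=[1,4,-] (faults so far: 2)
  step 6: ref 5 -> FAULT, frames=[1,4,5] (faults so far: 3)
  step 7: ref 2 -> FAULT, evict 1, frames=[2,4,5] (faults so far: 4)
  step 8: ref 2 -> HIT, frames=[2,4,5] (faults so far: 4)
  step 9: ref 5 -> HIT, frames=[2,4,5] (faults so far: 4)
  step 10: ref 5 -> HIT, frames=[2,4,5] (faults so far: 4)
  step 11: ref 2 -> HIT, frames=[2,4,5] (faults so far: 4)
  step 12: ref 4 -> HIT, frames=[2,4,5] (faults so far: 4)
  step 13: ref 1 -> FAULT, evict 4, frames=[2,1,5] (faults so far: 5)
  step 14: ref 4 -> FAULT, evict 5, frames=[2,1,4] (faults so far: 6)
  FIFO total faults: 6
--- LRU ---
  step 0: ref 1 -> FAULT, frames=[1,-,-] (faults so far: 1)
  step 1: ref 1 -> HIT, frames=[1,-,-] (faults so far: 1)
  step 2: ref 1 -> HIT, frames=[1,-,-] (faults so far: 1)
  step 3: ref 1 -> HIT, frames=[1,-,-] (faults so far: 1)
  step 4: ref 1 -> HIT, frames=[1,-,-] (faults so far: 1)
  step 5: ref 4 -> FAULT, frames=[1,4,-] (faults so far: 2)
  step 6: ref 5 -> FAULT, frames=[1,4,5] (faults so far: 3)
  step 7: ref 2 -> FAULT, evict 1, frames=[2,4,5] (faults so far: 4)
  step 8: ref 2 -> HIT, frames=[2,4,5] (faults so far: 4)
  step 9: ref 5 -> HIT, frames=[2,4,5] (faults so far: 4)
  step 10: ref 5 -> HIT, frames=[2,4,5] (faults so far: 4)
  step 11: ref 2 -> HIT, frames=[2,4,5] (faults so far: 4)
  step 12: ref 4 -> HIT, frames=[2,4,5] (faults so far: 4)
  step 13: ref 1 -> FAULT, evict 5, frames=[2,4,1] (faults so far: 5)
  step 14: ref 4 -> HIT, frames=[2,4,1] (faults so far: 5)
  LRU total faults: 5
--- Optimal ---
  step 0: ref 1 -> FAULT, frames=[1,-,-] (faults so far: 1)
  step 1: ref 1 -> HIT, frames=[1,-,-] (faults so far: 1)
  step 2: ref 1 -> HIT, frames=[1,-,-] (faults so far: 1)
  step 3: ref 1 -> HIT, frames=[1,-,-] (faults so far: 1)
  step 4: ref 1 -> HIT, frames=[1,-,-] (faults so far: 1)
  step 5: ref 4 -> FAULT, frames=[1,4,-] (faults so far: 2)
  step 6: ref 5 -> FAULT, frames=[1,4,5] (faults so far: 3)
  step 7: ref 2 -> FAULT, evict 1, frames=[2,4,5] (faults so far: 4)
  step 8: ref 2 -> HIT, frames=[2,4,5] (faults so far: 4)
  step 9: ref 5 -> HIT, frames=[2,4,5] (faults so far: 4)
  step 10: ref 5 -> HIT, frames=[2,4,5] (faults so far: 4)
  step 11: ref 2 -> HIT, frames=[2,4,5] (faults so far: 4)
  step 12: ref 4 -> HIT, frames=[2,4,5] (faults so far: 4)
  step 13: ref 1 -> FAULT, evict 2, frames=[1,4,5] (faults so far: 5)
  step 14: ref 4 -> HIT, frames=[1,4,5] (faults so far: 5)
  Optimal total faults: 5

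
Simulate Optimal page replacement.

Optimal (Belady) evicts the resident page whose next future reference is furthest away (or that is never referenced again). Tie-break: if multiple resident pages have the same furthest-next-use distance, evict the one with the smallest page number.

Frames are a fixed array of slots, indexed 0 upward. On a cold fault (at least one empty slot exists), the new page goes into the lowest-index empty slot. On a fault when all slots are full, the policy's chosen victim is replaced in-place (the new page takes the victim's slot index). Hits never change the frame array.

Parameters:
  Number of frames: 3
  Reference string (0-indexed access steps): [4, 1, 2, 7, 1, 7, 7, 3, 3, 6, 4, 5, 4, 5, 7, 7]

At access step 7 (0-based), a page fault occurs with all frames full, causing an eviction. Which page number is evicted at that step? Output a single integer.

Answer: 1

Derivation:
Step 0: ref 4 -> FAULT, frames=[4,-,-]
Step 1: ref 1 -> FAULT, frames=[4,1,-]
Step 2: ref 2 -> FAULT, frames=[4,1,2]
Step 3: ref 7 -> FAULT, evict 2, frames=[4,1,7]
Step 4: ref 1 -> HIT, frames=[4,1,7]
Step 5: ref 7 -> HIT, frames=[4,1,7]
Step 6: ref 7 -> HIT, frames=[4,1,7]
Step 7: ref 3 -> FAULT, evict 1, frames=[4,3,7]
At step 7: evicted page 1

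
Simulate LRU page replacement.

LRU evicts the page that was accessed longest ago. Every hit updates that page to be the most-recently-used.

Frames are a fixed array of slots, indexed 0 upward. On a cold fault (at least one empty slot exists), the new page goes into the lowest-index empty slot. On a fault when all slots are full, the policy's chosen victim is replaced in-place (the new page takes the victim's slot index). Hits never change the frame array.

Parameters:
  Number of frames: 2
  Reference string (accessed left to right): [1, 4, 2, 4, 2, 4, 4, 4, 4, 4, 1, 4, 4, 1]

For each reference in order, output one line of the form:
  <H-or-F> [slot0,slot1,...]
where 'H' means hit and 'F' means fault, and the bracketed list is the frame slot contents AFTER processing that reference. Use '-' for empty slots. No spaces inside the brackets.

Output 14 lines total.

F [1,-]
F [1,4]
F [2,4]
H [2,4]
H [2,4]
H [2,4]
H [2,4]
H [2,4]
H [2,4]
H [2,4]
F [1,4]
H [1,4]
H [1,4]
H [1,4]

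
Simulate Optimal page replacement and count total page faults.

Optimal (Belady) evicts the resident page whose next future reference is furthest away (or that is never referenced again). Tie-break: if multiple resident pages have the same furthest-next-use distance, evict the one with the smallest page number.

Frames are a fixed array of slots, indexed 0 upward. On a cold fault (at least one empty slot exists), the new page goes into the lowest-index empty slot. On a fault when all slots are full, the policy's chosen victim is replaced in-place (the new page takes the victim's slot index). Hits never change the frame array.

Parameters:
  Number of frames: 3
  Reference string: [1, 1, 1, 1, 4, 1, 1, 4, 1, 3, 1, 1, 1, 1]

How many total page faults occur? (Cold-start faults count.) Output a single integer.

Step 0: ref 1 → FAULT, frames=[1,-,-]
Step 1: ref 1 → HIT, frames=[1,-,-]
Step 2: ref 1 → HIT, frames=[1,-,-]
Step 3: ref 1 → HIT, frames=[1,-,-]
Step 4: ref 4 → FAULT, frames=[1,4,-]
Step 5: ref 1 → HIT, frames=[1,4,-]
Step 6: ref 1 → HIT, frames=[1,4,-]
Step 7: ref 4 → HIT, frames=[1,4,-]
Step 8: ref 1 → HIT, frames=[1,4,-]
Step 9: ref 3 → FAULT, frames=[1,4,3]
Step 10: ref 1 → HIT, frames=[1,4,3]
Step 11: ref 1 → HIT, frames=[1,4,3]
Step 12: ref 1 → HIT, frames=[1,4,3]
Step 13: ref 1 → HIT, frames=[1,4,3]
Total faults: 3

Answer: 3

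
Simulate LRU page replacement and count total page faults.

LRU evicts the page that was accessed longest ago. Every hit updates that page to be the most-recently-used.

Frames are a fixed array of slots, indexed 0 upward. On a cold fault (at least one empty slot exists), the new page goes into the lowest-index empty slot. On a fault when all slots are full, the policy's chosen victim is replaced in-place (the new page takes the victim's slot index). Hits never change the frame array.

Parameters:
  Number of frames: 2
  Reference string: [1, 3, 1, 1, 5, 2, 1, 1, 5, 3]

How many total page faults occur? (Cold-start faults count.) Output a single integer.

Step 0: ref 1 → FAULT, frames=[1,-]
Step 1: ref 3 → FAULT, frames=[1,3]
Step 2: ref 1 → HIT, frames=[1,3]
Step 3: ref 1 → HIT, frames=[1,3]
Step 4: ref 5 → FAULT (evict 3), frames=[1,5]
Step 5: ref 2 → FAULT (evict 1), frames=[2,5]
Step 6: ref 1 → FAULT (evict 5), frames=[2,1]
Step 7: ref 1 → HIT, frames=[2,1]
Step 8: ref 5 → FAULT (evict 2), frames=[5,1]
Step 9: ref 3 → FAULT (evict 1), frames=[5,3]
Total faults: 7

Answer: 7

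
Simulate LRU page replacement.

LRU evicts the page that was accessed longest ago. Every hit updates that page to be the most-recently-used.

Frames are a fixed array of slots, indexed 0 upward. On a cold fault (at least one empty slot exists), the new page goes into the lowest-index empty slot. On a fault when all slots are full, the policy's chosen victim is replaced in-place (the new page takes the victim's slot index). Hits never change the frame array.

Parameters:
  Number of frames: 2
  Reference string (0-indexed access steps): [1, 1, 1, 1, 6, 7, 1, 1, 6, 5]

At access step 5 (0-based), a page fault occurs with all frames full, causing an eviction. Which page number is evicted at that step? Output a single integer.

Step 0: ref 1 -> FAULT, frames=[1,-]
Step 1: ref 1 -> HIT, frames=[1,-]
Step 2: ref 1 -> HIT, frames=[1,-]
Step 3: ref 1 -> HIT, frames=[1,-]
Step 4: ref 6 -> FAULT, frames=[1,6]
Step 5: ref 7 -> FAULT, evict 1, frames=[7,6]
At step 5: evicted page 1

Answer: 1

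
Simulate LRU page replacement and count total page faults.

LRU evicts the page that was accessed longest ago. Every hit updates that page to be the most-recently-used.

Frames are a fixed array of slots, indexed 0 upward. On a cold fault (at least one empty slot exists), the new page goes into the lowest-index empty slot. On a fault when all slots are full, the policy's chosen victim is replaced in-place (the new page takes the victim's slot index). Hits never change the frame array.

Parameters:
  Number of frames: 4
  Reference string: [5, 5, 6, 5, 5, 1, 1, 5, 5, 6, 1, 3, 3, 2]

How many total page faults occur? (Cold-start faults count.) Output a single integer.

Answer: 5

Derivation:
Step 0: ref 5 → FAULT, frames=[5,-,-,-]
Step 1: ref 5 → HIT, frames=[5,-,-,-]
Step 2: ref 6 → FAULT, frames=[5,6,-,-]
Step 3: ref 5 → HIT, frames=[5,6,-,-]
Step 4: ref 5 → HIT, frames=[5,6,-,-]
Step 5: ref 1 → FAULT, frames=[5,6,1,-]
Step 6: ref 1 → HIT, frames=[5,6,1,-]
Step 7: ref 5 → HIT, frames=[5,6,1,-]
Step 8: ref 5 → HIT, frames=[5,6,1,-]
Step 9: ref 6 → HIT, frames=[5,6,1,-]
Step 10: ref 1 → HIT, frames=[5,6,1,-]
Step 11: ref 3 → FAULT, frames=[5,6,1,3]
Step 12: ref 3 → HIT, frames=[5,6,1,3]
Step 13: ref 2 → FAULT (evict 5), frames=[2,6,1,3]
Total faults: 5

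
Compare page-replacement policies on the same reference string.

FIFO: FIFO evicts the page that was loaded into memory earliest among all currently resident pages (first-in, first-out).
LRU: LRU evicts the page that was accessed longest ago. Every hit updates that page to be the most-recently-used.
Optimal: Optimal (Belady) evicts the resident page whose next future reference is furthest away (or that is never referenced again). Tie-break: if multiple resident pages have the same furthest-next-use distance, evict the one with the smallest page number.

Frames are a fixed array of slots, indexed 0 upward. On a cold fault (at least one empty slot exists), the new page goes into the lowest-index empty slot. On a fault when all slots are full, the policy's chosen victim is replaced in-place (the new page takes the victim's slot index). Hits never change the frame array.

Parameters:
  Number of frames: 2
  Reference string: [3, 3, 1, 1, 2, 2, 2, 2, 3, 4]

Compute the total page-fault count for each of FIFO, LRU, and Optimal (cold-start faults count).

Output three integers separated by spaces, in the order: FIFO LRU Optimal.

--- FIFO ---
  step 0: ref 3 -> FAULT, frames=[3,-] (faults so far: 1)
  step 1: ref 3 -> HIT, frames=[3,-] (faults so far: 1)
  step 2: ref 1 -> FAULT, frames=[3,1] (faults so far: 2)
  step 3: ref 1 -> HIT, frames=[3,1] (faults so far: 2)
  step 4: ref 2 -> FAULT, evict 3, frames=[2,1] (faults so far: 3)
  step 5: ref 2 -> HIT, frames=[2,1] (faults so far: 3)
  step 6: ref 2 -> HIT, frames=[2,1] (faults so far: 3)
  step 7: ref 2 -> HIT, frames=[2,1] (faults so far: 3)
  step 8: ref 3 -> FAULT, evict 1, frames=[2,3] (faults so far: 4)
  step 9: ref 4 -> FAULT, evict 2, frames=[4,3] (faults so far: 5)
  FIFO total faults: 5
--- LRU ---
  step 0: ref 3 -> FAULT, frames=[3,-] (faults so far: 1)
  step 1: ref 3 -> HIT, frames=[3,-] (faults so far: 1)
  step 2: ref 1 -> FAULT, frames=[3,1] (faults so far: 2)
  step 3: ref 1 -> HIT, frames=[3,1] (faults so far: 2)
  step 4: ref 2 -> FAULT, evict 3, frames=[2,1] (faults so far: 3)
  step 5: ref 2 -> HIT, frames=[2,1] (faults so far: 3)
  step 6: ref 2 -> HIT, frames=[2,1] (faults so far: 3)
  step 7: ref 2 -> HIT, frames=[2,1] (faults so far: 3)
  step 8: ref 3 -> FAULT, evict 1, frames=[2,3] (faults so far: 4)
  step 9: ref 4 -> FAULT, evict 2, frames=[4,3] (faults so far: 5)
  LRU total faults: 5
--- Optimal ---
  step 0: ref 3 -> FAULT, frames=[3,-] (faults so far: 1)
  step 1: ref 3 -> HIT, frames=[3,-] (faults so far: 1)
  step 2: ref 1 -> FAULT, frames=[3,1] (faults so far: 2)
  step 3: ref 1 -> HIT, frames=[3,1] (faults so far: 2)
  step 4: ref 2 -> FAULT, evict 1, frames=[3,2] (faults so far: 3)
  step 5: ref 2 -> HIT, frames=[3,2] (faults so far: 3)
  step 6: ref 2 -> HIT, frames=[3,2] (faults so far: 3)
  step 7: ref 2 -> HIT, frames=[3,2] (faults so far: 3)
  step 8: ref 3 -> HIT, frames=[3,2] (faults so far: 3)
  step 9: ref 4 -> FAULT, evict 2, frames=[3,4] (faults so far: 4)
  Optimal total faults: 4

Answer: 5 5 4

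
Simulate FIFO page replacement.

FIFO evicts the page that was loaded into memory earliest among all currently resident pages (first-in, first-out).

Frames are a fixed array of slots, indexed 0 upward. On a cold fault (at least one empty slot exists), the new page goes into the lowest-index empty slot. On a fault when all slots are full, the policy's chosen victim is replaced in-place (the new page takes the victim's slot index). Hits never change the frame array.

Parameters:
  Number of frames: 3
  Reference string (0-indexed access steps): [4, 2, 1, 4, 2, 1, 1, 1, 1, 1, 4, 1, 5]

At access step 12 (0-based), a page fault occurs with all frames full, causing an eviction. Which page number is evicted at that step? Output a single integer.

Step 0: ref 4 -> FAULT, frames=[4,-,-]
Step 1: ref 2 -> FAULT, frames=[4,2,-]
Step 2: ref 1 -> FAULT, frames=[4,2,1]
Step 3: ref 4 -> HIT, frames=[4,2,1]
Step 4: ref 2 -> HIT, frames=[4,2,1]
Step 5: ref 1 -> HIT, frames=[4,2,1]
Step 6: ref 1 -> HIT, frames=[4,2,1]
Step 7: ref 1 -> HIT, frames=[4,2,1]
Step 8: ref 1 -> HIT, frames=[4,2,1]
Step 9: ref 1 -> HIT, frames=[4,2,1]
Step 10: ref 4 -> HIT, frames=[4,2,1]
Step 11: ref 1 -> HIT, frames=[4,2,1]
Step 12: ref 5 -> FAULT, evict 4, frames=[5,2,1]
At step 12: evicted page 4

Answer: 4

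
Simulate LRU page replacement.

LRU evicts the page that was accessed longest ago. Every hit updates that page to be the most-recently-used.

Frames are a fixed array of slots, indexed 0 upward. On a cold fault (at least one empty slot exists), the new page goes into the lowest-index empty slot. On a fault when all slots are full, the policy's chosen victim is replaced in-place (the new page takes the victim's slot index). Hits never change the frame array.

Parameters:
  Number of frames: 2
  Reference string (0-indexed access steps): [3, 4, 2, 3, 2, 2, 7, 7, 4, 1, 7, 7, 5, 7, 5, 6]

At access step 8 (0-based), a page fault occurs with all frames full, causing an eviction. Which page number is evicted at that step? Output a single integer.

Step 0: ref 3 -> FAULT, frames=[3,-]
Step 1: ref 4 -> FAULT, frames=[3,4]
Step 2: ref 2 -> FAULT, evict 3, frames=[2,4]
Step 3: ref 3 -> FAULT, evict 4, frames=[2,3]
Step 4: ref 2 -> HIT, frames=[2,3]
Step 5: ref 2 -> HIT, frames=[2,3]
Step 6: ref 7 -> FAULT, evict 3, frames=[2,7]
Step 7: ref 7 -> HIT, frames=[2,7]
Step 8: ref 4 -> FAULT, evict 2, frames=[4,7]
At step 8: evicted page 2

Answer: 2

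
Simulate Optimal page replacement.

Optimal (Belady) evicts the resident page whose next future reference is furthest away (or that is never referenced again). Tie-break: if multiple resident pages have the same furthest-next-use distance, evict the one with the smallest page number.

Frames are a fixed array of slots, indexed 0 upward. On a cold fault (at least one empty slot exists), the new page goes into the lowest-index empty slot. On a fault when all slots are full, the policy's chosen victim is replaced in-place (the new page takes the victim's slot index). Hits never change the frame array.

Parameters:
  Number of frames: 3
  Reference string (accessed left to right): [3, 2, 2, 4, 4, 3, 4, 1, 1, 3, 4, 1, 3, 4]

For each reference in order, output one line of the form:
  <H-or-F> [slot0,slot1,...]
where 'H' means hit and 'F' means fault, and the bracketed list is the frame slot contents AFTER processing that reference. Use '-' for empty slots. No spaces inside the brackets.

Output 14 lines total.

F [3,-,-]
F [3,2,-]
H [3,2,-]
F [3,2,4]
H [3,2,4]
H [3,2,4]
H [3,2,4]
F [3,1,4]
H [3,1,4]
H [3,1,4]
H [3,1,4]
H [3,1,4]
H [3,1,4]
H [3,1,4]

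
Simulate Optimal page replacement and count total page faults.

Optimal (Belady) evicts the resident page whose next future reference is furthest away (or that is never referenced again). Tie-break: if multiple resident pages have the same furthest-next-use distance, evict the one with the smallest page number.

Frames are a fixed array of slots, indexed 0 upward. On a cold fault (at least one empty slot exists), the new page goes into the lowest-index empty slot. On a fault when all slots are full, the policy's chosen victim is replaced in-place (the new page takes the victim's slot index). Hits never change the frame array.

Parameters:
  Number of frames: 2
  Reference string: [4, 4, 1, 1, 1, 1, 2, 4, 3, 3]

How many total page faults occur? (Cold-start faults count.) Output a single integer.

Answer: 4

Derivation:
Step 0: ref 4 → FAULT, frames=[4,-]
Step 1: ref 4 → HIT, frames=[4,-]
Step 2: ref 1 → FAULT, frames=[4,1]
Step 3: ref 1 → HIT, frames=[4,1]
Step 4: ref 1 → HIT, frames=[4,1]
Step 5: ref 1 → HIT, frames=[4,1]
Step 6: ref 2 → FAULT (evict 1), frames=[4,2]
Step 7: ref 4 → HIT, frames=[4,2]
Step 8: ref 3 → FAULT (evict 2), frames=[4,3]
Step 9: ref 3 → HIT, frames=[4,3]
Total faults: 4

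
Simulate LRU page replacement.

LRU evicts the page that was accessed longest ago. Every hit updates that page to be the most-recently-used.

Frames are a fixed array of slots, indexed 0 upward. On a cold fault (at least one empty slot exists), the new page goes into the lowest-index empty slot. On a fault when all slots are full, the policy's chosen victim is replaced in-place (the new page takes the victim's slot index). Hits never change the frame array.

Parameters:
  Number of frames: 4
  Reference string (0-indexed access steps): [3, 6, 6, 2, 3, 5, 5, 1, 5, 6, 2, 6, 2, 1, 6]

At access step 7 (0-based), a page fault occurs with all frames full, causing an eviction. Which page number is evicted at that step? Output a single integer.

Answer: 6

Derivation:
Step 0: ref 3 -> FAULT, frames=[3,-,-,-]
Step 1: ref 6 -> FAULT, frames=[3,6,-,-]
Step 2: ref 6 -> HIT, frames=[3,6,-,-]
Step 3: ref 2 -> FAULT, frames=[3,6,2,-]
Step 4: ref 3 -> HIT, frames=[3,6,2,-]
Step 5: ref 5 -> FAULT, frames=[3,6,2,5]
Step 6: ref 5 -> HIT, frames=[3,6,2,5]
Step 7: ref 1 -> FAULT, evict 6, frames=[3,1,2,5]
At step 7: evicted page 6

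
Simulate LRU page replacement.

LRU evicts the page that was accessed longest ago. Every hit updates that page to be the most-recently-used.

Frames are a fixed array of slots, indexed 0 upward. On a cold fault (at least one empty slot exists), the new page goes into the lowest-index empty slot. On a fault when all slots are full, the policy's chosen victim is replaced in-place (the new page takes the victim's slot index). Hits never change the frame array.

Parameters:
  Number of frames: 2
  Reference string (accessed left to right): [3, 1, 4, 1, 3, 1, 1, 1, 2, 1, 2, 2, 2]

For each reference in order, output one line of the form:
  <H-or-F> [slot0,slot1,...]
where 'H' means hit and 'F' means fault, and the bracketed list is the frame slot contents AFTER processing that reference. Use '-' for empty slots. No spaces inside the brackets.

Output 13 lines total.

F [3,-]
F [3,1]
F [4,1]
H [4,1]
F [3,1]
H [3,1]
H [3,1]
H [3,1]
F [2,1]
H [2,1]
H [2,1]
H [2,1]
H [2,1]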